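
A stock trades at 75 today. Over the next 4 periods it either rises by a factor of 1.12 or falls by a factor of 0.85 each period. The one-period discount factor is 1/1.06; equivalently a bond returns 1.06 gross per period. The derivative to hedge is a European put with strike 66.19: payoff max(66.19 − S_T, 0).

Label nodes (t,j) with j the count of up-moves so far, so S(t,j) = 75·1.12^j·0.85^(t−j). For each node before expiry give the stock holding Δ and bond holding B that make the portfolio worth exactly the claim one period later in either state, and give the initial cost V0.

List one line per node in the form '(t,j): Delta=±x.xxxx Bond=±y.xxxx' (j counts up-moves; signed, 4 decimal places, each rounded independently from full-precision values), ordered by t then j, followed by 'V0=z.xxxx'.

Since d<R<u, set p* = (R−d)/(u−d) = 0.7778; price each node as the discounted p*-expectation of its children.
At expiry t=4: V(4,0)=27.0395, V(4,1)=14.6035, V(4,2)=0.0000, V(4,3)=0.0000, V(4,4)=0.0000
(3,0): S=46.0594. Δ = (V_up−V_dn)/(S_up−S_dn) = (14.6035−27.0395)/(51.5865−39.1505) = -1.0000. V = [p*·14.6035 + (1−p*)·27.0395]/1.06 = 16.3840. B = V − Δ·S = 62.4434.
(3,1): S=60.6900. Δ = (V_up−V_dn)/(S_up−S_dn) = (0.0000−14.6035)/(67.9728−51.5865) = -0.8912. V = [p*·0.0000 + (1−p*)·14.6035]/1.06 = 3.0615. B = V − Δ·S = 57.1486.
(3,2): S=79.9680. Δ = (V_up−V_dn)/(S_up−S_dn) = (0.0000−0.0000)/(89.5642−67.9728) = 0.0000. V = [p*·0.0000 + (1−p*)·0.0000]/1.06 = 0.0000. B = V − Δ·S = 0.0000.
(3,3): S=105.3696. Δ = (V_up−V_dn)/(S_up−S_dn) = (0.0000−0.0000)/(118.0140−89.5642) = 0.0000. V = [p*·0.0000 + (1−p*)·0.0000]/1.06 = 0.0000. B = V − Δ·S = 0.0000.
(2,0): S=54.1875. Δ = (V_up−V_dn)/(S_up−S_dn) = (3.0615−16.3840)/(60.6900−46.0594) = -0.9106. V = [p*·3.0615 + (1−p*)·16.3840]/1.06 = 5.6812. B = V − Δ·S = 55.0238.
(2,1): S=71.4000. Δ = (V_up−V_dn)/(S_up−S_dn) = (0.0000−3.0615)/(79.9680−60.6900) = -0.1588. V = [p*·0.0000 + (1−p*)·3.0615]/1.06 = 0.6418. B = V − Δ·S = 11.9808.
(2,2): S=94.0800. Δ = (V_up−V_dn)/(S_up−S_dn) = (0.0000−0.0000)/(105.3696−79.9680) = 0.0000. V = [p*·0.0000 + (1−p*)·0.0000]/1.06 = 0.0000. B = V − Δ·S = 0.0000.
(1,0): S=63.7500. Δ = (V_up−V_dn)/(S_up−S_dn) = (0.6418−5.6812)/(71.4000−54.1875) = -0.2928. V = [p*·0.6418 + (1−p*)·5.6812]/1.06 = 1.6620. B = V − Δ·S = 20.3263.
(1,1): S=84.0000. Δ = (V_up−V_dn)/(S_up−S_dn) = (0.0000−0.6418)/(94.0800−71.4000) = -0.0283. V = [p*·0.0000 + (1−p*)·0.6418]/1.06 = 0.1346. B = V − Δ·S = 2.5117.
(0,0): S=75.0000. Δ = (V_up−V_dn)/(S_up−S_dn) = (0.1346−1.6620)/(84.0000−63.7500) = -0.0754. V = [p*·0.1346 + (1−p*)·1.6620]/1.06 = 0.4472. B = V − Δ·S = 6.1043.
Root portfolio cost Δ·75+B reproduces V0=0.4472.

(0,0): Delta=-0.0754 Bond=6.1043
(1,0): Delta=-0.2928 Bond=20.3263
(1,1): Delta=-0.0283 Bond=2.5117
(2,0): Delta=-0.9106 Bond=55.0238
(2,1): Delta=-0.1588 Bond=11.9808
(2,2): Delta=0.0000 Bond=0.0000
(3,0): Delta=-1.0000 Bond=62.4434
(3,1): Delta=-0.8912 Bond=57.1486
(3,2): Delta=0.0000 Bond=0.0000
(3,3): Delta=0.0000 Bond=0.0000
V0=0.4472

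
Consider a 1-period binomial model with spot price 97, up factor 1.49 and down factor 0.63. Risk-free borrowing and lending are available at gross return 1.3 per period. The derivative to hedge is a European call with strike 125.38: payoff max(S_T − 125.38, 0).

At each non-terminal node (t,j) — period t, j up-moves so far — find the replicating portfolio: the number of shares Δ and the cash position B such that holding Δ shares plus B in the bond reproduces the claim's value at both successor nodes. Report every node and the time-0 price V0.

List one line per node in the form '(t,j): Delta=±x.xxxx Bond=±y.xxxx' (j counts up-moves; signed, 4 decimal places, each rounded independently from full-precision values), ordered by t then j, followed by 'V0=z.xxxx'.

(0,0): Delta=0.2296 Bond=-10.7911
V0=11.4763

Since d<R<u, set p* = (R−d)/(u−d) = 0.7791; price each node as the discounted p*-expectation of its children.
At expiry t=1: V(1,0)=0.0000, V(1,1)=19.1500
  t=0,j=0: stock 97.0000 → up 144.5300 (V=19.1500), down 61.1100 (V=0.0000). Price 11.4763; hedge Δ=0.2296, bond B=-10.7911.
Each (Δ,B) replicates both successor values, so the strategy is self-financing and V0 is arbitrage-free.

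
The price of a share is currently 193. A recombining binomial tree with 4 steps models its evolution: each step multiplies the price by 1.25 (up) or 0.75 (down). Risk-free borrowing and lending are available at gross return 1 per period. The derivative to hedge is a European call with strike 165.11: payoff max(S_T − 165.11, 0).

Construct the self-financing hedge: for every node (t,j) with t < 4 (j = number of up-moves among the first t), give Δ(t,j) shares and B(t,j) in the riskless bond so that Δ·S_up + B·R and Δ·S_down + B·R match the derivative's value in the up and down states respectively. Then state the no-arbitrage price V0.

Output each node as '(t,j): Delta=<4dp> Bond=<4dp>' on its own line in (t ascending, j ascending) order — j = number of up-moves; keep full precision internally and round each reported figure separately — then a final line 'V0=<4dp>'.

Risk-neutral probability p* = (R−d)/(u−d) = (1−0.75)/(1.25−0.75) = 0.5000.
At expiry t=4: V(4,0)=0.0000, V(4,1)=0.0000, V(4,2)=4.5189, V(4,3)=117.6048, V(4,4)=306.0814
  t=3,j=0: stock 81.4219 → up 101.7773 (V=0.0000), down 61.0664 (V=0.0000). Price 0.0000; hedge Δ=0.0000, bond B=0.0000.
  t=3,j=1: stock 135.7031 → up 169.6289 (V=4.5189), down 101.7773 (V=0.0000). Price 2.2595; hedge Δ=0.0666, bond B=-6.7784.
  t=3,j=2: stock 226.1719 → up 282.7148 (V=117.6048), down 169.6289 (V=4.5189). Price 61.0619; hedge Δ=1.0000, bond B=-165.1100.
  t=3,j=3: stock 376.9531 → up 471.1914 (V=306.0814), down 282.7148 (V=117.6048). Price 211.8431; hedge Δ=1.0000, bond B=-165.1100.
  t=2,j=0: stock 108.5625 → up 135.7031 (V=2.2595), down 81.4219 (V=0.0000). Price 1.1297; hedge Δ=0.0416, bond B=-3.3892.
  t=2,j=1: stock 180.9375 → up 226.1719 (V=61.0619), down 135.7031 (V=2.2595). Price 31.6607; hedge Δ=0.6500, bond B=-85.9442.
  t=2,j=2: stock 301.5625 → up 376.9531 (V=211.8431), down 226.1719 (V=61.0619). Price 136.4525; hedge Δ=1.0000, bond B=-165.1100.
  t=1,j=0: stock 144.7500 → up 180.9375 (V=31.6607), down 108.5625 (V=1.1297). Price 16.3952; hedge Δ=0.4218, bond B=-44.6667.
  t=1,j=1: stock 241.2500 → up 301.5625 (V=136.4525), down 180.9375 (V=31.6607). Price 84.0566; hedge Δ=0.8687, bond B=-125.5271.
  t=0,j=0: stock 193.0000 → up 241.2500 (V=84.0566), down 144.7500 (V=16.3952). Price 50.2259; hedge Δ=0.7012, bond B=-85.0969.
Root portfolio cost Δ·193+B reproduces V0=50.2259.

(0,0): Delta=0.7012 Bond=-85.0969
(1,0): Delta=0.4218 Bond=-44.6667
(1,1): Delta=0.8687 Bond=-125.5271
(2,0): Delta=0.0416 Bond=-3.3892
(2,1): Delta=0.6500 Bond=-85.9442
(2,2): Delta=1.0000 Bond=-165.1100
(3,0): Delta=0.0000 Bond=0.0000
(3,1): Delta=0.0666 Bond=-6.7784
(3,2): Delta=1.0000 Bond=-165.1100
(3,3): Delta=1.0000 Bond=-165.1100
V0=50.2259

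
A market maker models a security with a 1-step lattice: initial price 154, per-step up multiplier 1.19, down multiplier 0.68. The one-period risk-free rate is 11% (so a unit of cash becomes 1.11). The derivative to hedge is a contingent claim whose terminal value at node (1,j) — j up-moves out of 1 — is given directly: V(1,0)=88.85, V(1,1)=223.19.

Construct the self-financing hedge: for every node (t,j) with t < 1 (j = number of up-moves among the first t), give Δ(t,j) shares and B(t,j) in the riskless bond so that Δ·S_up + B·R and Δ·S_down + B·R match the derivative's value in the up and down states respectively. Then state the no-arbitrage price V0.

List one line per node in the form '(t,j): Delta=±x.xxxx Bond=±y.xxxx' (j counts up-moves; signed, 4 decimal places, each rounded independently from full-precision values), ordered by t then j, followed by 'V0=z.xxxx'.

(0,0): Delta=1.7105 Bond=-81.3243
V0=182.0874

Since d<R<u, set p* = (R−d)/(u−d) = 0.8431; price each node as the discounted p*-expectation of its children.
Terminal values V(1,·): V(1,0)=88.8500, V(1,1)=223.1900
  t=0,j=0: stock 154.0000 → up 183.2600 (V=223.1900), down 104.7200 (V=88.8500). Price 182.0874; hedge Δ=1.7105, bond B=-81.3243.
Check: Δ(0,0)·S0 + B(0,0) = 182.0874 = V0.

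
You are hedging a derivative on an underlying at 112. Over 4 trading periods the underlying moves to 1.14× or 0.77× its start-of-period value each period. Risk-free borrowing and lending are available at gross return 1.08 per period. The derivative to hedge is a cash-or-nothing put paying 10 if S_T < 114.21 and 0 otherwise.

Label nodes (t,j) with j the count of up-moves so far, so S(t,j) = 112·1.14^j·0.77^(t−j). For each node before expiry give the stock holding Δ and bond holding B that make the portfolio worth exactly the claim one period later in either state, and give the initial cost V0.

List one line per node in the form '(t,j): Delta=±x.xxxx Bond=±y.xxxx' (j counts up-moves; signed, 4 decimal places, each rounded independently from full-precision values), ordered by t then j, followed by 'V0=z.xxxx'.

Under the risk-neutral measure, an up-move has probability p* = (R−d)/(u−d) = 0.8378 and values discount at R = 1.08.
Terminal values V(4,·): V(4,0)=10.0000, V(4,1)=10.0000, V(4,2)=10.0000, V(4,3)=0.0000, V(4,4)=0.0000
(3,0): S=51.1317. Δ = (V_up−V_dn)/(S_up−S_dn) = (10.0000−10.0000)/(58.2901−39.3714) = 0.0000. V = [p*·10.0000 + (1−p*)·10.0000]/1.08 = 9.2593. B = V − Δ·S = 9.2593.
(3,1): S=75.7015. Δ = (V_up−V_dn)/(S_up−S_dn) = (10.0000−10.0000)/(86.2997−58.2901) = 0.0000. V = [p*·10.0000 + (1−p*)·10.0000]/1.08 = 9.2593. B = V − Δ·S = 9.2593.
(3,2): S=112.0775. Δ = (V_up−V_dn)/(S_up−S_dn) = (0.0000−10.0000)/(127.7684−86.2997) = -0.2411. V = [p*·0.0000 + (1−p*)·10.0000]/1.08 = 1.5015. B = V − Δ·S = 28.5285.
(3,3): S=165.9329. Δ = (V_up−V_dn)/(S_up−S_dn) = (0.0000−0.0000)/(189.1635−127.7684) = 0.0000. V = [p*·0.0000 + (1−p*)·0.0000]/1.08 = 0.0000. B = V − Δ·S = 0.0000.
(2,0): S=66.4048. Δ = (V_up−V_dn)/(S_up−S_dn) = (9.2593−9.2593)/(75.7015−51.1317) = 0.0000. V = [p*·9.2593 + (1−p*)·9.2593]/1.08 = 8.5734. B = V − Δ·S = 8.5734.
(2,1): S=98.3136. Δ = (V_up−V_dn)/(S_up−S_dn) = (1.5015−9.2593)/(112.0775−75.7015) = -0.2133. V = [p*·1.5015 + (1−p*)·9.2593]/1.08 = 2.5551. B = V − Δ·S = 23.5220.
(2,2): S=145.5552. Δ = (V_up−V_dn)/(S_up−S_dn) = (0.0000−1.5015)/(165.9329−112.0775) = -0.0279. V = [p*·0.0000 + (1−p*)·1.5015]/1.08 = 0.2255. B = V − Δ·S = 4.2836.
(1,0): S=86.2400. Δ = (V_up−V_dn)/(S_up−S_dn) = (2.5551−8.5734)/(98.3136−66.4048) = -0.1886. V = [p*·2.5551 + (1−p*)·8.5734]/1.08 = 3.2695. B = V − Δ·S = 19.5351.
(1,1): S=127.6800. Δ = (V_up−V_dn)/(S_up−S_dn) = (0.2255−2.5551)/(145.5552−98.3136) = -0.0493. V = [p*·0.2255 + (1−p*)·2.5551]/1.08 = 0.5585. B = V − Δ·S = 6.8549.
(0,0): S=112.0000. Δ = (V_up−V_dn)/(S_up−S_dn) = (0.5585−3.2695)/(127.6800−86.2400) = -0.0654. V = [p*·0.5585 + (1−p*)·3.2695]/1.08 = 0.9242. B = V − Δ·S = 8.2511.
Root portfolio cost Δ·112+B reproduces V0=0.9242.

(0,0): Delta=-0.0654 Bond=8.2511
(1,0): Delta=-0.1886 Bond=19.5351
(1,1): Delta=-0.0493 Bond=6.8549
(2,0): Delta=0.0000 Bond=8.5734
(2,1): Delta=-0.2133 Bond=23.5220
(2,2): Delta=-0.0279 Bond=4.2836
(3,0): Delta=0.0000 Bond=9.2593
(3,1): Delta=0.0000 Bond=9.2593
(3,2): Delta=-0.2411 Bond=28.5285
(3,3): Delta=0.0000 Bond=0.0000
V0=0.9242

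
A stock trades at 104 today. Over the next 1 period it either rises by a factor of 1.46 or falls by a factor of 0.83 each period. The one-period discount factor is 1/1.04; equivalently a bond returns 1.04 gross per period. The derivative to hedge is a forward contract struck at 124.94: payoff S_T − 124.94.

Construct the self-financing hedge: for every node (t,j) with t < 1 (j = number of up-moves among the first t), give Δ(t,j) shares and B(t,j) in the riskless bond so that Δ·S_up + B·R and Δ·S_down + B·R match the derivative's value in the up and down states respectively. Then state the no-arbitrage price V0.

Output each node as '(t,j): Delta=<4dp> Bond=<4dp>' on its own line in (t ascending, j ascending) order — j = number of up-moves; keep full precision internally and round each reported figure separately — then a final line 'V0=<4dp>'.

(0,0): Delta=1.0000 Bond=-120.1346
V0=-16.1346

Under the risk-neutral measure, an up-move has probability p* = (R−d)/(u−d) = 0.3333 and values discount at R = 1.04.
Terminal payoffs: V(1,0)=-38.6200, V(1,1)=26.9000
Node (0,0) S=104.0000: V=(p*·26.9000+(1−p*)·-38.6200)/1.04=-16.1346; Δ=(26.9000−-38.6200)/(151.8400−86.3200)=1.0000; B=V−Δ·S=-120.1346
Root portfolio cost Δ·104+B reproduces V0=-16.1346.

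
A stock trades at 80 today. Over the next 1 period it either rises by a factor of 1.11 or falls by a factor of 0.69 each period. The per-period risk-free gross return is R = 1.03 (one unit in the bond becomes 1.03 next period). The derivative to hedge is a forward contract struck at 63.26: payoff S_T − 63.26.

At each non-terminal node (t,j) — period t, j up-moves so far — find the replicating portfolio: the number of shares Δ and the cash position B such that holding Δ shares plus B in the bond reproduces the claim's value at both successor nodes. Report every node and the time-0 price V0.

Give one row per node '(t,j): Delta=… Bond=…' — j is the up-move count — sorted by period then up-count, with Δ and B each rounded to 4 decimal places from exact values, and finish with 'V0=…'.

Risk-neutral probability p* = (R−d)/(u−d) = (1.03−0.69)/(1.11−0.69) = 0.8095.
Payoff layer (t=1): V(1,0)=-8.0600, V(1,1)=25.5400
(0,0): S=80.0000. Δ = (V_up−V_dn)/(S_up−S_dn) = (25.5400−-8.0600)/(88.8000−55.2000) = 1.0000. V = [p*·25.5400 + (1−p*)·-8.0600]/1.03 = 18.5825. B = V − Δ·S = -61.4175.
Check: Δ(0,0)·S0 + B(0,0) = 18.5825 = V0.

(0,0): Delta=1.0000 Bond=-61.4175
V0=18.5825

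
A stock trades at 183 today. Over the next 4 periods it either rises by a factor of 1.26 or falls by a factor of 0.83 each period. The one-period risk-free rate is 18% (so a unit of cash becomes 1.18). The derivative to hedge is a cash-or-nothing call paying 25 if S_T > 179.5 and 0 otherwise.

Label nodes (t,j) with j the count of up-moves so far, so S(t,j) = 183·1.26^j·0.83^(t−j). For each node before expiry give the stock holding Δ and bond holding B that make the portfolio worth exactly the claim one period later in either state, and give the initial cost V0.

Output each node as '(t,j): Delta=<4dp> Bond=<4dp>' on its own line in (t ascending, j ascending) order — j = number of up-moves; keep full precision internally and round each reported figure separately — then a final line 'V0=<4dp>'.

Risk-neutral probability p* = (R−d)/(u−d) = (1.18−0.83)/(1.26−0.83) = 0.8140.
Terminal payoffs: V(4,0)=0.0000, V(4,1)=0.0000, V(4,2)=25.0000, V(4,3)=25.0000, V(4,4)=25.0000
Node (3,0) S=104.6370: V=(p*·0.0000+(1−p*)·0.0000)/1.18=0.0000; Δ=(0.0000−0.0000)/(131.8426−86.8487)=0.0000; B=V−Δ·S=0.0000
Node (3,1) S=158.8466: V=(p*·25.0000+(1−p*)·0.0000)/1.18=17.2448; Δ=(25.0000−0.0000)/(200.1467−131.8426)=0.3660; B=V−Δ·S=-40.8948
Node (3,2) S=241.1406: V=(p*·25.0000+(1−p*)·25.0000)/1.18=21.1864; Δ=(25.0000−25.0000)/(303.8371−200.1467)=0.0000; B=V−Δ·S=21.1864
Node (3,3) S=366.0688: V=(p*·25.0000+(1−p*)·25.0000)/1.18=21.1864; Δ=(25.0000−25.0000)/(461.2467−303.8371)=0.0000; B=V−Δ·S=21.1864
Node (2,0) S=126.0687: V=(p*·17.2448+(1−p*)·0.0000)/1.18=11.8953; Δ=(17.2448−0.0000)/(158.8466−104.6370)=0.3181; B=V−Δ·S=-28.2088
Node (2,1) S=191.3814: V=(p*·21.1864+(1−p*)·17.2448)/1.18=17.3331; Δ=(21.1864−17.2448)/(241.1406−158.8466)=0.0479; B=V−Δ·S=8.1665
Node (2,2) S=290.5308: V=(p*·21.1864+(1−p*)·21.1864)/1.18=17.9546; Δ=(21.1864−21.1864)/(366.0688−241.1406)=0.0000; B=V−Δ·S=17.9546
Node (1,0) S=151.8900: V=(p*·17.3331+(1−p*)·11.8953)/1.18=13.8317; Δ=(17.3331−11.8953)/(191.3814−126.0687)=0.0833; B=V−Δ·S=1.1856
Node (1,1) S=230.5800: V=(p*·17.9546+(1−p*)·17.3331)/1.18=15.1178; Δ=(17.9546−17.3331)/(290.5308−191.3814)=0.0063; B=V−Δ·S=13.6725
Node (0,0) S=183.0000: V=(p*·15.1178+(1−p*)·13.8317)/1.18=12.6089; Δ=(15.1178−13.8317)/(230.5800−151.8900)=0.0163; B=V−Δ·S=9.6181
Each (Δ,B) replicates both successor values, so the strategy is self-financing and V0 is arbitrage-free.

(0,0): Delta=0.0163 Bond=9.6181
(1,0): Delta=0.0833 Bond=1.1856
(1,1): Delta=0.0063 Bond=13.6725
(2,0): Delta=0.3181 Bond=-28.2088
(2,1): Delta=0.0479 Bond=8.1665
(2,2): Delta=0.0000 Bond=17.9546
(3,0): Delta=0.0000 Bond=0.0000
(3,1): Delta=0.3660 Bond=-40.8948
(3,2): Delta=0.0000 Bond=21.1864
(3,3): Delta=0.0000 Bond=21.1864
V0=12.6089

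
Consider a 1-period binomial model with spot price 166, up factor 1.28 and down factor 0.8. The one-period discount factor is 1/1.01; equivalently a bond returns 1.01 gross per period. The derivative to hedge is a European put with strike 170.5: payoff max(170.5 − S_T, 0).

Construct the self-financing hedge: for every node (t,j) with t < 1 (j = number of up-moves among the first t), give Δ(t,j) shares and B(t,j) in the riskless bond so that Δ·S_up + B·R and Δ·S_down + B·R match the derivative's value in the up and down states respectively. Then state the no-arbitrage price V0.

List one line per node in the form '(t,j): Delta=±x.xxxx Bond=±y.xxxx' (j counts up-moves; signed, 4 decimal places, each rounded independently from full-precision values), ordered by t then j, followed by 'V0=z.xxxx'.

(0,0): Delta=-0.4731 Bond=99.5380
V0=20.9963

Under the risk-neutral measure, an up-move has probability p* = (R−d)/(u−d) = 0.4375 and values discount at R = 1.01.
Payoff layer (t=1): V(1,0)=37.7000, V(1,1)=0.0000
(0,0): S=166.0000. Δ = (V_up−V_dn)/(S_up−S_dn) = (0.0000−37.7000)/(212.4800−132.8000) = -0.4731. V = [p*·0.0000 + (1−p*)·37.7000]/1.01 = 20.9963. B = V − Δ·S = 99.5380.
Each (Δ,B) replicates both successor values, so the strategy is self-financing and V0 is arbitrage-free.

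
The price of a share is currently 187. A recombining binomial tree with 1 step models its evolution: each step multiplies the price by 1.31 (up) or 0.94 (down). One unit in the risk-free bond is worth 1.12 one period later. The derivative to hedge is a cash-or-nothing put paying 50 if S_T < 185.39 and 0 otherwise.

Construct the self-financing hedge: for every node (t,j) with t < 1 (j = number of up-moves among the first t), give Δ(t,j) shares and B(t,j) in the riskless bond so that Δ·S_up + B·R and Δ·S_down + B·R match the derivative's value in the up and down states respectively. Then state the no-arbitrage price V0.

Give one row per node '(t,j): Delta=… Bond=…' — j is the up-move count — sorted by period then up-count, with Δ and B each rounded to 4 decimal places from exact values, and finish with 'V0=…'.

(0,0): Delta=-0.7226 Bond=158.0598
V0=22.9247

The replicating-portfolio and risk-neutral prices coincide; use p* = (1.12−0.94)/(1.31−0.94) = 0.4865 for the latter.
At expiry t=1: V(1,0)=50.0000, V(1,1)=0.0000
  t=0,j=0: stock 187.0000 → up 244.9700 (V=0.0000), down 175.7800 (V=50.0000). Price 22.9247; hedge Δ=-0.7226, bond B=158.0598.
Self-financing check: at every node Δ·S+B equals the discounted successor values.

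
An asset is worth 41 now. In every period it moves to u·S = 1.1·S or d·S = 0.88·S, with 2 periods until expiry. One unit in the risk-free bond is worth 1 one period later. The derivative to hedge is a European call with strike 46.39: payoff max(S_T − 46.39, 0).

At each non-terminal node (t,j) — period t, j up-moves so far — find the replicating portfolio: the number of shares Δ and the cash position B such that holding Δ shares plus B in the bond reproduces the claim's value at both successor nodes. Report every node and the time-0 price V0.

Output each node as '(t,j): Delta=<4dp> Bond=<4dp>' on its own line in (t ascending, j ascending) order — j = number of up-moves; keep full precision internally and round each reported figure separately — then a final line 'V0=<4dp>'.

(0,0): Delta=0.1947 Bond=-7.0255
(1,0): Delta=0.0000 Bond=0.0000
(1,1): Delta=0.3245 Bond=-12.8800
V0=0.9580

Since d<R<u, set p* = (R−d)/(u−d) = 0.5455; price each node as the discounted p*-expectation of its children.
Payoff layer (t=2): V(2,0)=0.0000, V(2,1)=0.0000, V(2,2)=3.2200
  t=1,j=0: stock 36.0800 → up 39.6880 (V=0.0000), down 31.7504 (V=0.0000). Price 0.0000; hedge Δ=0.0000, bond B=0.0000.
  t=1,j=1: stock 45.1000 → up 49.6100 (V=3.2200), down 39.6880 (V=0.0000). Price 1.7564; hedge Δ=0.3245, bond B=-12.8800.
  t=0,j=0: stock 41.0000 → up 45.1000 (V=1.7564), down 36.0800 (V=0.0000). Price 0.9580; hedge Δ=0.1947, bond B=-7.0255.
Self-financing check: at every node Δ·S+B equals the discounted successor values.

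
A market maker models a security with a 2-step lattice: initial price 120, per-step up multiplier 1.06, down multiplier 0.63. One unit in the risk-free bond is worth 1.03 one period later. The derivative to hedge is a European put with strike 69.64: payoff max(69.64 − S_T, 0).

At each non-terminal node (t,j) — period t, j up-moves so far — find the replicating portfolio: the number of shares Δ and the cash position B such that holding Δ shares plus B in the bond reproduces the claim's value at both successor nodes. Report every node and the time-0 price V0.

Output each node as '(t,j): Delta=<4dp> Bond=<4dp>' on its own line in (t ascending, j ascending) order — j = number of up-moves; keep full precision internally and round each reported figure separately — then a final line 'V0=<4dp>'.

(0,0): Delta=-0.0289 Bond=3.5684
(1,0): Delta=-0.6771 Bond=52.6817
(1,1): Delta=0.0000 Bond=0.0000
V0=0.1010

Risk-neutral probability p* = (R−d)/(u−d) = (1.03−0.63)/(1.06−0.63) = 0.9302.
Terminal payoffs: V(2,0)=22.0120, V(2,1)=0.0000, V(2,2)=0.0000
  t=1,j=0: stock 75.6000 → up 80.1360 (V=0.0000), down 47.6280 (V=22.0120). Price 1.4910; hedge Δ=-0.6771, bond B=52.6817.
  t=1,j=1: stock 127.2000 → up 134.8320 (V=0.0000), down 80.1360 (V=0.0000). Price 0.0000; hedge Δ=0.0000, bond B=0.0000.
  t=0,j=0: stock 120.0000 → up 127.2000 (V=0.0000), down 75.6000 (V=1.4910). Price 0.1010; hedge Δ=-0.0289, bond B=3.5684.
Root portfolio cost Δ·120+B reproduces V0=0.1010.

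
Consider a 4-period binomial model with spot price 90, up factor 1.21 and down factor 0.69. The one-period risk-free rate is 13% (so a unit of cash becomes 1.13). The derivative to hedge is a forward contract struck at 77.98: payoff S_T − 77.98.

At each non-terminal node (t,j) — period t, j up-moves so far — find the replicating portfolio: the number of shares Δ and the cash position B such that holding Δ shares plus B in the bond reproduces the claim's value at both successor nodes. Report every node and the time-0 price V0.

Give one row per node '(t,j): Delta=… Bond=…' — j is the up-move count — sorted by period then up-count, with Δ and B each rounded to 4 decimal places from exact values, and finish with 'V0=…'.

(0,0): Delta=1.0000 Bond=-47.8266
(1,0): Delta=1.0000 Bond=-54.0441
(1,1): Delta=1.0000 Bond=-54.0441
(2,0): Delta=1.0000 Bond=-61.0698
(2,1): Delta=1.0000 Bond=-61.0698
(2,2): Delta=1.0000 Bond=-61.0698
(3,0): Delta=1.0000 Bond=-69.0088
(3,1): Delta=1.0000 Bond=-69.0088
(3,2): Delta=1.0000 Bond=-69.0088
(3,3): Delta=1.0000 Bond=-69.0088
V0=42.1734

Risk-neutral probability p* = (R−d)/(u−d) = (1.13−0.69)/(1.21−0.69) = 0.8462.
Payoff layer (t=4): V(4,0)=-57.5796, V(4,1)=-42.2054, V(4,2)=-15.2448, V(4,3)=32.0339, V(4,4)=114.9430
Node (3,0) S=29.5658: V=(p*·-42.2054+(1−p*)·-57.5796)/1.13=-39.4430; Δ=(-42.2054−-57.5796)/(35.7746−20.4004)=1.0000; B=V−Δ·S=-69.0088
Node (3,1) S=51.8473: V=(p*·-15.2448+(1−p*)·-42.2054)/1.13=-17.1616; Δ=(-15.2448−-42.2054)/(62.7352−35.7746)=1.0000; B=V−Δ·S=-69.0088
Node (3,2) S=90.9206: V=(p*·32.0339+(1−p*)·-15.2448)/1.13=21.9118; Δ=(32.0339−-15.2448)/(110.0139−62.7352)=1.0000; B=V−Δ·S=-69.0088
Node (3,3) S=159.4405: V=(p*·114.9430+(1−p*)·32.0339)/1.13=90.4316; Δ=(114.9430−32.0339)/(192.9230−110.0139)=1.0000; B=V−Δ·S=-69.0088
Node (2,0) S=42.8490: V=(p*·-17.1616+(1−p*)·-39.4430)/1.13=-18.2208; Δ=(-17.1616−-39.4430)/(51.8473−29.5658)=1.0000; B=V−Δ·S=-61.0698
Node (2,1) S=75.1410: V=(p*·21.9118+(1−p*)·-17.1616)/1.13=14.0712; Δ=(21.9118−-17.1616)/(90.9206−51.8473)=1.0000; B=V−Δ·S=-61.0698
Node (2,2) S=131.7690: V=(p*·90.4316+(1−p*)·21.9118)/1.13=70.6992; Δ=(90.4316−21.9118)/(159.4405−90.9206)=1.0000; B=V−Δ·S=-61.0698
Node (1,0) S=62.1000: V=(p*·14.0712+(1−p*)·-18.2208)/1.13=8.0559; Δ=(14.0712−-18.2208)/(75.1410−42.8490)=1.0000; B=V−Δ·S=-54.0441
Node (1,1) S=108.9000: V=(p*·70.6992+(1−p*)·14.0712)/1.13=54.8559; Δ=(70.6992−14.0712)/(131.7690−75.1410)=1.0000; B=V−Δ·S=-54.0441
Node (0,0) S=90.0000: V=(p*·54.8559+(1−p*)·8.0559)/1.13=42.1734; Δ=(54.8559−8.0559)/(108.9000−62.1000)=1.0000; B=V−Δ·S=-47.8266
Self-financing check: at every node Δ·S+B equals the discounted successor values.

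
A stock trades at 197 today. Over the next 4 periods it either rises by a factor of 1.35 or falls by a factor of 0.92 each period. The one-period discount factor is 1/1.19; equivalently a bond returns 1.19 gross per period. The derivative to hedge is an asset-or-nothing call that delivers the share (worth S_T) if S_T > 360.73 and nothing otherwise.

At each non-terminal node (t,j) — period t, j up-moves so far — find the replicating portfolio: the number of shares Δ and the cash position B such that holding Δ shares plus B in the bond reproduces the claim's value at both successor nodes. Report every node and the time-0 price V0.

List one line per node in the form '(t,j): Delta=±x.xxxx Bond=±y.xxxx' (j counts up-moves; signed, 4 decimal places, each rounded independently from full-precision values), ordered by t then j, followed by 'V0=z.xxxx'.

(0,0): Delta=1.7363 Bond=-209.3873
(1,0): Delta=1.5931 Bond=-223.2156
(1,1): Delta=1.7941 Bond=-264.5518
(2,0): Delta=0.0000 Bond=0.0000
(2,1): Delta=2.2364 Bond=-423.0348
(2,2): Delta=1.6155 Bond=-250.6873
(3,0): Delta=0.0000 Bond=0.0000
(3,1): Delta=0.0000 Bond=0.0000
(3,2): Delta=3.1395 Bond=-801.7293
(3,3): Delta=1.0000 Bond=0.0000
V0=132.6560

Risk-neutral probability p* = (R−d)/(u−d) = (1.19−0.92)/(1.35−0.92) = 0.6279.
Payoff layer (t=4): V(4,0)=0.0000, V(4,1)=0.0000, V(4,2)=0.0000, V(4,3)=445.9184, V(4,4)=654.3367
Node (3,0) S=153.4015: V=(p*·0.0000+(1−p*)·0.0000)/1.19=0.0000; Δ=(0.0000−0.0000)/(207.0921−141.1294)=0.0000; B=V−Δ·S=0.0000
Node (3,1) S=225.1001: V=(p*·0.0000+(1−p*)·0.0000)/1.19=0.0000; Δ=(0.0000−0.0000)/(303.8851−207.0921)=0.0000; B=V−Δ·S=0.0000
Node (3,2) S=330.3099: V=(p*·445.9184+(1−p*)·0.0000)/1.19=235.2901; Δ=(445.9184−0.0000)/(445.9184−303.8851)=3.1395; B=V−Δ·S=-801.7293
Node (3,3) S=484.6939: V=(p*·654.3367+(1−p*)·445.9184)/1.19=484.6939; Δ=(654.3367−445.9184)/(654.3367−445.9184)=1.0000; B=V−Δ·S=0.0000
Node (2,0) S=166.7408: V=(p*·0.0000+(1−p*)·0.0000)/1.19=0.0000; Δ=(0.0000−0.0000)/(225.1001−153.4015)=0.0000; B=V−Δ·S=0.0000
Node (2,1) S=244.6740: V=(p*·235.2901+(1−p*)·0.0000)/1.19=124.1515; Δ=(235.2901−0.0000)/(330.3099−225.1001)=2.2364; B=V−Δ·S=-423.0348
Node (2,2) S=359.0325: V=(p*·484.6939+(1−p*)·235.2901)/1.19=329.3214; Δ=(484.6939−235.2901)/(484.6939−330.3099)=1.6155; B=V−Δ·S=-250.6873
Node (1,0) S=181.2400: V=(p*·124.1515+(1−p*)·0.0000)/1.19=65.5089; Δ=(124.1515−0.0000)/(244.6740−166.7408)=1.5931; B=V−Δ·S=-223.2156
Node (1,1) S=265.9500: V=(p*·329.3214+(1−p*)·124.1515)/1.19=212.5875; Δ=(329.3214−124.1515)/(359.0325−244.6740)=1.7941; B=V−Δ·S=-264.5518
Node (0,0) S=197.0000: V=(p*·212.5875+(1−p*)·65.5089)/1.19=132.6560; Δ=(212.5875−65.5089)/(265.9500−181.2400)=1.7363; B=V−Δ·S=-209.3873
The time-0 hedge costs 132.6560, which is the no-arbitrage price.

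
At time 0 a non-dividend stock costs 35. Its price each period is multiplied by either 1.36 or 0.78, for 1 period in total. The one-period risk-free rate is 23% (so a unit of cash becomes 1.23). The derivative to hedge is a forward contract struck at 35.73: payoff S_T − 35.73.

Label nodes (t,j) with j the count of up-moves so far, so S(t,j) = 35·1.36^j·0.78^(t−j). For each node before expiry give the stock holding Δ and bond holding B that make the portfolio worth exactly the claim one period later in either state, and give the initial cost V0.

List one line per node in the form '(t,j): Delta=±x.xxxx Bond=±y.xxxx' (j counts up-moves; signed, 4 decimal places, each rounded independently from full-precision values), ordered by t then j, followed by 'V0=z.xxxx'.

(0,0): Delta=1.0000 Bond=-29.0488
V0=5.9512

Since d<R<u, set p* = (R−d)/(u−d) = 0.7759; price each node as the discounted p*-expectation of its children.
Terminal payoffs: V(1,0)=-8.4300, V(1,1)=11.8700
Node (0,0) S=35.0000: V=(p*·11.8700+(1−p*)·-8.4300)/1.23=5.9512; Δ=(11.8700−-8.4300)/(47.6000−27.3000)=1.0000; B=V−Δ·S=-29.0488
Root portfolio cost Δ·35+B reproduces V0=5.9512.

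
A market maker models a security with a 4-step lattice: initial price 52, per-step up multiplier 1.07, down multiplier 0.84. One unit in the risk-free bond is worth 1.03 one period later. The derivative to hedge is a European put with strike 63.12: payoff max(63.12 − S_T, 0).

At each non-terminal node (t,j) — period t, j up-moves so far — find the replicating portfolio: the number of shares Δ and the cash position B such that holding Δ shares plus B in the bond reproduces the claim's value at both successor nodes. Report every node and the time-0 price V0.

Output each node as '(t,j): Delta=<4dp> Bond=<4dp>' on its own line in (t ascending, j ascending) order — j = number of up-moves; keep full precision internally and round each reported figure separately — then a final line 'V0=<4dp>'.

Risk-neutral probability p* = (R−d)/(u−d) = (1.03−0.84)/(1.07−0.84) = 0.8261.
Payoff layer (t=4): V(4,0)=37.2307, V(4,1)=30.1419, V(4,2)=21.1122, V(4,3)=9.6101, V(4,4)=0.0000
Node (3,0) S=30.8206: V=(p*·30.1419+(1−p*)·37.2307)/1.03=30.4609; Δ=(30.1419−37.2307)/(32.9781−25.8893)=-1.0000; B=V−Δ·S=61.2816
Node (3,1) S=39.2596: V=(p*·21.1122+(1−p*)·30.1419)/1.03=22.0220; Δ=(21.1122−30.1419)/(42.0078−32.9781)=-1.0000; B=V−Δ·S=61.2816
Node (3,2) S=50.0092: V=(p*·9.6101+(1−p*)·21.1122)/1.03=11.2723; Δ=(9.6101−21.1122)/(53.5099−42.0078)=-1.0000; B=V−Δ·S=61.2816
Node (3,3) S=63.7022: V=(p*·0.0000+(1−p*)·9.6101)/1.03=1.6226; Δ=(0.0000−9.6101)/(68.1614−53.5099)=-0.6559; B=V−Δ·S=43.4058
Node (2,0) S=36.6912: V=(p*·22.0220+(1−p*)·30.4609)/1.03=22.8055; Δ=(22.0220−30.4609)/(39.2596−30.8206)=-1.0000; B=V−Δ·S=59.4967
Node (2,1) S=46.7376: V=(p*·11.2723+(1−p*)·22.0220)/1.03=12.7591; Δ=(11.2723−22.0220)/(50.0092−39.2596)=-1.0000; B=V−Δ·S=59.4967
Node (2,2) S=59.5348: V=(p*·1.6226+(1−p*)·11.2723)/1.03=3.2047; Δ=(1.6226−11.2723)/(63.7022−50.0092)=-0.7047; B=V−Δ·S=45.1598
Node (1,0) S=43.6800: V=(p*·12.7591+(1−p*)·22.8055)/1.03=14.0837; Δ=(12.7591−22.8055)/(46.7376−36.6912)=-1.0000; B=V−Δ·S=57.7637
Node (1,1) S=55.6400: V=(p*·3.2047+(1−p*)·12.7591)/1.03=4.7246; Δ=(3.2047−12.7591)/(59.5348−46.7376)=-0.7466; B=V−Δ·S=46.2652
Node (0,0) S=52.0000: V=(p*·4.7246+(1−p*)·14.0837)/1.03=6.1673; Δ=(4.7246−14.0837)/(55.6400−43.6800)=-0.7825; B=V−Δ·S=46.8592
Check: Δ(0,0)·S0 + B(0,0) = 6.1673 = V0.

(0,0): Delta=-0.7825 Bond=46.8592
(1,0): Delta=-1.0000 Bond=57.7637
(1,1): Delta=-0.7466 Bond=46.2652
(2,0): Delta=-1.0000 Bond=59.4967
(2,1): Delta=-1.0000 Bond=59.4967
(2,2): Delta=-0.7047 Bond=45.1598
(3,0): Delta=-1.0000 Bond=61.2816
(3,1): Delta=-1.0000 Bond=61.2816
(3,2): Delta=-1.0000 Bond=61.2816
(3,3): Delta=-0.6559 Bond=43.4058
V0=6.1673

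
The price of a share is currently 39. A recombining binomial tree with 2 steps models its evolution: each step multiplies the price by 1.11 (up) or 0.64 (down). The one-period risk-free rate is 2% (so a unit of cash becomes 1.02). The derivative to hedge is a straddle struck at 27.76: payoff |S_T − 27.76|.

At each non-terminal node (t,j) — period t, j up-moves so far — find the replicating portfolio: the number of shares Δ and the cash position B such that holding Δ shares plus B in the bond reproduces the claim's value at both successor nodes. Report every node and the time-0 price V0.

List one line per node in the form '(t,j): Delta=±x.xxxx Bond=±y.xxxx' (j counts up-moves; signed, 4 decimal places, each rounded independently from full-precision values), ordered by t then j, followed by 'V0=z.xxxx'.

(0,0): Delta=0.7550 Bond=-16.2637
(1,0): Delta=-1.0000 Bond=27.2157
(1,1): Delta=0.9947 Bond=-26.9638
V0=13.1811

The replicating-portfolio and risk-neutral prices coincide; use p* = (1.02−0.64)/(1.11−0.64) = 0.8085 for the latter.
At expiry t=2: V(2,0)=11.7856, V(2,1)=0.0544, V(2,2)=20.2919
Node (1,0) S=24.9600: V=(p*·0.0544+(1−p*)·11.7856)/1.02=2.2557; Δ=(0.0544−11.7856)/(27.7056−15.9744)=-1.0000; B=V−Δ·S=27.2157
Node (1,1) S=43.2900: V=(p*·20.2919+(1−p*)·0.0544)/1.02=16.0947; Δ=(20.2919−0.0544)/(48.0519−27.7056)=0.9947; B=V−Δ·S=-26.9638
Node (0,0) S=39.0000: V=(p*·16.0947+(1−p*)·2.2557)/1.02=13.1811; Δ=(16.0947−2.2557)/(43.2900−24.9600)=0.7550; B=V−Δ·S=-16.2637
Root portfolio cost Δ·39+B reproduces V0=13.1811.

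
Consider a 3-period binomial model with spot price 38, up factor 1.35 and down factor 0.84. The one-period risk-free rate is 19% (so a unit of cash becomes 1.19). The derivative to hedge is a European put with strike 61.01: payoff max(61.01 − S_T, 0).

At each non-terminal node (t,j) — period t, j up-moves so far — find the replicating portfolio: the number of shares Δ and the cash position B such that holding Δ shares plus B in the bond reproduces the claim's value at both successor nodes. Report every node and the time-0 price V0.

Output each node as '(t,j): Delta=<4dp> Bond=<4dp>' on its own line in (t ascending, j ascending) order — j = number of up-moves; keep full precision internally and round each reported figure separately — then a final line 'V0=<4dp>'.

(0,0): Delta=-0.4425 Bond=21.2510
(1,0): Delta=-1.0000 Bond=43.0831
(1,1): Delta=-0.2840 Bond=17.1541
(2,0): Delta=-1.0000 Bond=51.2689
(2,1): Delta=-1.0000 Bond=51.2689
(2,2): Delta=-0.0803 Bond=6.3080
V0=4.4348

The replicating-portfolio and risk-neutral prices coincide; use p* = (1.19−0.84)/(1.35−0.84) = 0.6863 for the latter.
Terminal values V(3,·): V(3,0)=38.4872, V(3,1)=24.8127, V(3,2)=2.8358, V(3,3)=0.0000
(2,0): S=26.8128. Δ = (V_up−V_dn)/(S_up−S_dn) = (24.8127−38.4872)/(36.1973−22.5228) = -1.0000. V = [p*·24.8127 + (1−p*)·38.4872]/1.19 = 24.4561. B = V − Δ·S = 51.2689.
(2,1): S=43.0920. Δ = (V_up−V_dn)/(S_up−S_dn) = (2.8358−24.8127)/(58.1742−36.1973) = -1.0000. V = [p*·2.8358 + (1−p*)·24.8127]/1.19 = 8.1769. B = V − Δ·S = 51.2689.
(2,2): S=69.2550. Δ = (V_up−V_dn)/(S_up−S_dn) = (0.0000−2.8358)/(93.4943−58.1742) = -0.0803. V = [p*·0.0000 + (1−p*)·2.8358]/1.19 = 0.7476. B = V − Δ·S = 6.3080.
(1,0): S=31.9200. Δ = (V_up−V_dn)/(S_up−S_dn) = (8.1769−24.4561)/(43.0920−26.8128) = -1.0000. V = [p*·8.1769 + (1−p*)·24.4561]/1.19 = 11.1631. B = V − Δ·S = 43.0831.
(1,1): S=51.3000. Δ = (V_up−V_dn)/(S_up−S_dn) = (0.7476−8.1769)/(69.2550−43.0920) = -0.2840. V = [p*·0.7476 + (1−p*)·8.1769]/1.19 = 2.5869. B = V − Δ·S = 17.1541.
(0,0): S=38.0000. Δ = (V_up−V_dn)/(S_up−S_dn) = (2.5869−11.1631)/(51.3000−31.9200) = -0.4425. V = [p*·2.5869 + (1−p*)·11.1631]/1.19 = 4.4348. B = V − Δ·S = 21.2510.
Each (Δ,B) replicates both successor values, so the strategy is self-financing and V0 is arbitrage-free.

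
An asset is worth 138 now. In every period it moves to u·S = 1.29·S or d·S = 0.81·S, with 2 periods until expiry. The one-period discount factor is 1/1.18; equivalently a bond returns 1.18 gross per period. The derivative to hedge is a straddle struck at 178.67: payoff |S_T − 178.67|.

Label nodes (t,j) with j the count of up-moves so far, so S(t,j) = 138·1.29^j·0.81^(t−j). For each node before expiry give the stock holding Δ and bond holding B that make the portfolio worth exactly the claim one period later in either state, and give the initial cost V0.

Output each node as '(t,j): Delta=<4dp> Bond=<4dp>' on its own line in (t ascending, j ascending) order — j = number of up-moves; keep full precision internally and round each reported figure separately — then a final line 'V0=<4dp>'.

No-arbitrage ⇒ martingale measure with p* = (R−d)/(u−d) = 0.7708.
At expiry t=2: V(2,0)=88.1282, V(2,1)=34.4738, V(2,2)=50.9758
Node (1,0) S=111.7800: V=(p*·34.4738+(1−p*)·88.1282)/1.18=39.6353; Δ=(34.4738−88.1282)/(144.1962−90.5418)=-1.0000; B=V−Δ·S=151.4153
Node (1,1) S=178.0200: V=(p*·50.9758+(1−p*)·34.4738)/1.18=39.9950; Δ=(50.9758−34.4738)/(229.6458−144.1962)=0.1931; B=V−Δ·S=5.6158
Node (0,0) S=138.0000: V=(p*·39.9950+(1−p*)·39.6353)/1.18=33.8242; Δ=(39.9950−39.6353)/(178.0200−111.7800)=0.0054; B=V−Δ·S=33.0747
Root portfolio cost Δ·138+B reproduces V0=33.8242.

(0,0): Delta=0.0054 Bond=33.0747
(1,0): Delta=-1.0000 Bond=151.4153
(1,1): Delta=0.1931 Bond=5.6158
V0=33.8242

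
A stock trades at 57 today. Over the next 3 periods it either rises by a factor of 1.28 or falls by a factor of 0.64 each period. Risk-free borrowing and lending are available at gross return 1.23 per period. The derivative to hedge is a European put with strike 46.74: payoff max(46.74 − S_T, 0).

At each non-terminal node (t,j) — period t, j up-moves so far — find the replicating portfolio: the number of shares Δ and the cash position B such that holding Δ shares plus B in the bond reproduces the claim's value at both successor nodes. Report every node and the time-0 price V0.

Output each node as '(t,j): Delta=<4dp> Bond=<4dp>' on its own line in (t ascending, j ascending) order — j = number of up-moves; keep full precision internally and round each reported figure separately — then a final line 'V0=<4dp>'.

(0,0): Delta=-0.0456 Bond=2.7628
(1,0): Delta=-0.5817 Bond=22.9553
(1,1): Delta=-0.0229 Bond=1.7408
(2,0): Delta=-1.0000 Bond=38.0000
(2,1): Delta=-0.5640 Bond=27.4075
(2,2): Delta=0.0000 Bond=0.0000
V0=0.1610

Since d<R<u, set p* = (R−d)/(u−d) = 0.9219; price each node as the discounted p*-expectation of its children.
At expiry t=3: V(3,0)=31.7978, V(3,1)=16.8556, V(3,2)=0.0000, V(3,3)=0.0000
(2,0): S=23.3472. Δ = (V_up−V_dn)/(S_up−S_dn) = (16.8556−31.7978)/(29.8844−14.9422) = -1.0000. V = [p*·16.8556 + (1−p*)·31.7978]/1.23 = 14.6528. B = V − Δ·S = 38.0000.
(2,1): S=46.6944. Δ = (V_up−V_dn)/(S_up−S_dn) = (0.0000−16.8556)/(59.7688−29.8844) = -0.5640. V = [p*·0.0000 + (1−p*)·16.8556]/1.23 = 1.0706. B = V − Δ·S = 27.4075.
(2,2): S=93.3888. Δ = (V_up−V_dn)/(S_up−S_dn) = (0.0000−0.0000)/(119.5377−59.7688) = 0.0000. V = [p*·0.0000 + (1−p*)·0.0000]/1.23 = 0.0000. B = V − Δ·S = 0.0000.
(1,0): S=36.4800. Δ = (V_up−V_dn)/(S_up−S_dn) = (1.0706−14.6528)/(46.6944−23.3472) = -0.5817. V = [p*·1.0706 + (1−p*)·14.6528]/1.23 = 1.7331. B = V − Δ·S = 22.9553.
(1,1): S=72.9600. Δ = (V_up−V_dn)/(S_up−S_dn) = (0.0000−1.0706)/(93.3888−46.6944) = -0.0229. V = [p*·0.0000 + (1−p*)·1.0706]/1.23 = 0.0680. B = V − Δ·S = 1.7408.
(0,0): S=57.0000. Δ = (V_up−V_dn)/(S_up−S_dn) = (0.0680−1.7331)/(72.9600−36.4800) = -0.0456. V = [p*·0.0680 + (1−p*)·1.7331]/1.23 = 0.1610. B = V − Δ·S = 2.7628.
Each (Δ,B) replicates both successor values, so the strategy is self-financing and V0 is arbitrage-free.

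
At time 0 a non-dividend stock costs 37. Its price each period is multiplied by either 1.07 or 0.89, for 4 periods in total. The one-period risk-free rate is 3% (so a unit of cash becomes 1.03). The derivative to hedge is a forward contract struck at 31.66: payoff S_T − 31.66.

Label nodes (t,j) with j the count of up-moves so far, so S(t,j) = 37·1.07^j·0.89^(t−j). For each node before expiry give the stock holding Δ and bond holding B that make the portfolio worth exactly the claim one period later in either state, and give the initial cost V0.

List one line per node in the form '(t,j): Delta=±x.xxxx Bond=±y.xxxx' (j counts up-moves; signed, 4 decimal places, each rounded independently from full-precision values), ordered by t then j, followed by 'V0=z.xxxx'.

Risk-neutral probability p* = (R−d)/(u−d) = (1.03−0.89)/(1.07−0.89) = 0.7778.
Terminal values V(4,·): V(4,0)=-8.4454, V(4,1)=-3.7503, V(4,2)=1.8944, V(4,3)=8.6807, V(4,4)=16.8395
  t=3,j=0: stock 26.0839 → up 27.9097 (V=-3.7503), down 23.2146 (V=-8.4454). Price -4.6540; hedge Δ=1.0000, bond B=-30.7379.
  t=3,j=1: stock 31.3592 → up 33.5544 (V=1.8944), down 27.9097 (V=-3.7503). Price 0.6214; hedge Δ=1.0000, bond B=-30.7379.
  t=3,j=2: stock 37.7016 → up 40.3407 (V=8.6807), down 33.5544 (V=1.8944). Price 6.9637; hedge Δ=1.0000, bond B=-30.7379.
  t=3,j=3: stock 45.3266 → up 48.4995 (V=16.8395), down 40.3407 (V=8.6807). Price 14.5887; hedge Δ=1.0000, bond B=-30.7379.
  t=2,j=0: stock 29.3077 → up 31.3592 (V=0.6214), down 26.0839 (V=-4.6540). Price -0.5349; hedge Δ=1.0000, bond B=-29.8426.
  t=2,j=1: stock 35.2351 → up 37.7016 (V=6.9637), down 31.3592 (V=0.6214). Price 5.3925; hedge Δ=1.0000, bond B=-29.8426.
  t=2,j=2: stock 42.3613 → up 45.3266 (V=14.5887), down 37.7016 (V=6.9637). Price 12.5187; hedge Δ=1.0000, bond B=-29.8426.
  t=1,j=0: stock 32.9300 → up 35.2351 (V=5.3925), down 29.3077 (V=-0.5349). Price 3.9566; hedge Δ=1.0000, bond B=-28.9734.
  t=1,j=1: stock 39.5900 → up 42.3613 (V=12.5187), down 35.2351 (V=5.3925). Price 10.6166; hedge Δ=1.0000, bond B=-28.9734.
  t=0,j=0: stock 37.0000 → up 39.5900 (V=10.6166), down 32.9300 (V=3.9566). Price 8.8705; hedge Δ=1.0000, bond B=-28.1295.
Self-financing check: at every node Δ·S+B equals the discounted successor values.

(0,0): Delta=1.0000 Bond=-28.1295
(1,0): Delta=1.0000 Bond=-28.9734
(1,1): Delta=1.0000 Bond=-28.9734
(2,0): Delta=1.0000 Bond=-29.8426
(2,1): Delta=1.0000 Bond=-29.8426
(2,2): Delta=1.0000 Bond=-29.8426
(3,0): Delta=1.0000 Bond=-30.7379
(3,1): Delta=1.0000 Bond=-30.7379
(3,2): Delta=1.0000 Bond=-30.7379
(3,3): Delta=1.0000 Bond=-30.7379
V0=8.8705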